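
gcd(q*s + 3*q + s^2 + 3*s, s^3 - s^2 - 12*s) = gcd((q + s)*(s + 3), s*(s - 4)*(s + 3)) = s + 3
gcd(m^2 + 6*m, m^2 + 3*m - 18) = m + 6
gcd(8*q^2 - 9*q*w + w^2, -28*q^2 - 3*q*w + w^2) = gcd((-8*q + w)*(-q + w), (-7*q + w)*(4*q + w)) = 1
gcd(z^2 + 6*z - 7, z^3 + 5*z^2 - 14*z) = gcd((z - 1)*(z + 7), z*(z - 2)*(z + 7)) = z + 7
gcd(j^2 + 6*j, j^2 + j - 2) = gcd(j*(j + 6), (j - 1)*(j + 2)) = 1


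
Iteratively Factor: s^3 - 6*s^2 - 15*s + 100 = (s - 5)*(s^2 - s - 20) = (s - 5)*(s + 4)*(s - 5)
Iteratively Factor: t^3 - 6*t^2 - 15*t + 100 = (t - 5)*(t^2 - t - 20) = (t - 5)*(t + 4)*(t - 5)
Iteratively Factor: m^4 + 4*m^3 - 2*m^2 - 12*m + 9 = (m + 3)*(m^3 + m^2 - 5*m + 3) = (m + 3)^2*(m^2 - 2*m + 1) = (m - 1)*(m + 3)^2*(m - 1)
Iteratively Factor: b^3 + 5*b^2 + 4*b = (b + 4)*(b^2 + b) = b*(b + 4)*(b + 1)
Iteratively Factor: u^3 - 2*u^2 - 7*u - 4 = (u - 4)*(u^2 + 2*u + 1) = (u - 4)*(u + 1)*(u + 1)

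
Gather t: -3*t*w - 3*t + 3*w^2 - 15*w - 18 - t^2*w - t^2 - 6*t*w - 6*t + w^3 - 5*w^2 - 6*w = t^2*(-w - 1) + t*(-9*w - 9) + w^3 - 2*w^2 - 21*w - 18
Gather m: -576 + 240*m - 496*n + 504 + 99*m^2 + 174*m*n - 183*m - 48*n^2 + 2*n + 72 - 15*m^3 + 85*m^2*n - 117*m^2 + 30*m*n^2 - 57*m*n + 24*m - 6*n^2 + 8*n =-15*m^3 + m^2*(85*n - 18) + m*(30*n^2 + 117*n + 81) - 54*n^2 - 486*n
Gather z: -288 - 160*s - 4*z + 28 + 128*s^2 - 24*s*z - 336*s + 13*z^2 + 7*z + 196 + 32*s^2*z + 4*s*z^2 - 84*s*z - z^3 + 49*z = 128*s^2 - 496*s - z^3 + z^2*(4*s + 13) + z*(32*s^2 - 108*s + 52) - 64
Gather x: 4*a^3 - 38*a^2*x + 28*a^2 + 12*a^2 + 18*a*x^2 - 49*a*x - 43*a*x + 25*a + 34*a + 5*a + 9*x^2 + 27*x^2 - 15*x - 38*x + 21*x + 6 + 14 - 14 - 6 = 4*a^3 + 40*a^2 + 64*a + x^2*(18*a + 36) + x*(-38*a^2 - 92*a - 32)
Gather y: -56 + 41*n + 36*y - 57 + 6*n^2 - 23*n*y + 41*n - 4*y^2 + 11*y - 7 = 6*n^2 + 82*n - 4*y^2 + y*(47 - 23*n) - 120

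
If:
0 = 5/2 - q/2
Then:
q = 5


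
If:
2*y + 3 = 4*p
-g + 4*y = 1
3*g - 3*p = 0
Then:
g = 1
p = 1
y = 1/2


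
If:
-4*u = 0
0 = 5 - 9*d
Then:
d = 5/9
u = 0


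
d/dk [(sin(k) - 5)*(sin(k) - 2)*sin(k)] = (3*sin(k)^2 - 14*sin(k) + 10)*cos(k)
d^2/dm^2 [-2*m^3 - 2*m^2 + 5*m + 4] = -12*m - 4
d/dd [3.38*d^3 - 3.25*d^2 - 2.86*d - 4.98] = 10.14*d^2 - 6.5*d - 2.86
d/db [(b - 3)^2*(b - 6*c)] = 3*(b - 3)*(b - 4*c - 1)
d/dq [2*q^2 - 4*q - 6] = 4*q - 4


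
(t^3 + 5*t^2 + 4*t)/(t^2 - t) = (t^2 + 5*t + 4)/(t - 1)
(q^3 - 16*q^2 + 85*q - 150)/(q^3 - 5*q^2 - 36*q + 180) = (q - 5)/(q + 6)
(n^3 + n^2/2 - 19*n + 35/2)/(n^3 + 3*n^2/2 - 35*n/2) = (n - 1)/n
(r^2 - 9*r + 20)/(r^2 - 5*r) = (r - 4)/r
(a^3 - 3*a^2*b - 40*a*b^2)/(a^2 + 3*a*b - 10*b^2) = a*(a - 8*b)/(a - 2*b)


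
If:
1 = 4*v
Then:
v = 1/4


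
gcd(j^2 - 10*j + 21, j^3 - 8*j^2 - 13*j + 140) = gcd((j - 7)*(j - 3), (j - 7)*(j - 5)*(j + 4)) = j - 7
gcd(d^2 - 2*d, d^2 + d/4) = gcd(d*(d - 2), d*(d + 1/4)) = d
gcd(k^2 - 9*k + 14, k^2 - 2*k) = k - 2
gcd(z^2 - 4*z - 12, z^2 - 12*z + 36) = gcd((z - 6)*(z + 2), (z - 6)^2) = z - 6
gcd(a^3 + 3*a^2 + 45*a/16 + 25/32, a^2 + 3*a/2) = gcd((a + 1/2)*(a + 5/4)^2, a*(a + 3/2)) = 1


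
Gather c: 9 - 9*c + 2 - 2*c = 11 - 11*c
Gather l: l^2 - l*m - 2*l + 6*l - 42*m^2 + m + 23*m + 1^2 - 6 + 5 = l^2 + l*(4 - m) - 42*m^2 + 24*m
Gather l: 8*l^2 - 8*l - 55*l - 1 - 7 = 8*l^2 - 63*l - 8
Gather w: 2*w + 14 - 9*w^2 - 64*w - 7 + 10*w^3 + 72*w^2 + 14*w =10*w^3 + 63*w^2 - 48*w + 7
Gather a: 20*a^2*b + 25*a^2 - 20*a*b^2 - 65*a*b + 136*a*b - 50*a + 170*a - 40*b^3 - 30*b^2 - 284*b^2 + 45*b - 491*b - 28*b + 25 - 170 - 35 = a^2*(20*b + 25) + a*(-20*b^2 + 71*b + 120) - 40*b^3 - 314*b^2 - 474*b - 180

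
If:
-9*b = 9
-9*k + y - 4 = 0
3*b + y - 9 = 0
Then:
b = -1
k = 8/9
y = 12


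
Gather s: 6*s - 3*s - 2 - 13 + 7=3*s - 8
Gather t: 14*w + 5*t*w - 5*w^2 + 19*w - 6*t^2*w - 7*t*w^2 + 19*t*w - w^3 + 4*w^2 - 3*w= -6*t^2*w + t*(-7*w^2 + 24*w) - w^3 - w^2 + 30*w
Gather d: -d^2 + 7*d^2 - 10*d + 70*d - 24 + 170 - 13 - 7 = 6*d^2 + 60*d + 126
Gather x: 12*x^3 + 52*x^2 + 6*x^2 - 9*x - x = 12*x^3 + 58*x^2 - 10*x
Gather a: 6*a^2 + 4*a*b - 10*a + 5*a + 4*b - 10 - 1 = 6*a^2 + a*(4*b - 5) + 4*b - 11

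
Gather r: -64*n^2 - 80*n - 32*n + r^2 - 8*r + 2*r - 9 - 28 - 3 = -64*n^2 - 112*n + r^2 - 6*r - 40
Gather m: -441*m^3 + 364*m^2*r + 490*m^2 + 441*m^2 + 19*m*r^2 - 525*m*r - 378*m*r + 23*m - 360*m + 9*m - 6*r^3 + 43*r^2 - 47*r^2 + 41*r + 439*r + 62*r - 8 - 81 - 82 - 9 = -441*m^3 + m^2*(364*r + 931) + m*(19*r^2 - 903*r - 328) - 6*r^3 - 4*r^2 + 542*r - 180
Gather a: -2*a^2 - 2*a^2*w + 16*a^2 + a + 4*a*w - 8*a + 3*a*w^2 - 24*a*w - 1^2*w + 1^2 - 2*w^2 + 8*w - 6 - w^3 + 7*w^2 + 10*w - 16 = a^2*(14 - 2*w) + a*(3*w^2 - 20*w - 7) - w^3 + 5*w^2 + 17*w - 21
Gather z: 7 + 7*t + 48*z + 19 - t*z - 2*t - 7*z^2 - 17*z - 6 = 5*t - 7*z^2 + z*(31 - t) + 20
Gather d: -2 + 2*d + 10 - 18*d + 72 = 80 - 16*d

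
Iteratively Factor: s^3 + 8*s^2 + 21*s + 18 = (s + 3)*(s^2 + 5*s + 6) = (s + 3)^2*(s + 2)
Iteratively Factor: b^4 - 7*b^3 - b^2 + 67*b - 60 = (b + 3)*(b^3 - 10*b^2 + 29*b - 20) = (b - 1)*(b + 3)*(b^2 - 9*b + 20) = (b - 4)*(b - 1)*(b + 3)*(b - 5)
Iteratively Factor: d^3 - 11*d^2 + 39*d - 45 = (d - 3)*(d^2 - 8*d + 15) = (d - 3)^2*(d - 5)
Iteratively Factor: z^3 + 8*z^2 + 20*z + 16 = (z + 2)*(z^2 + 6*z + 8) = (z + 2)^2*(z + 4)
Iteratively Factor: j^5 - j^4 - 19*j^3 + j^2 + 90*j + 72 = (j - 3)*(j^4 + 2*j^3 - 13*j^2 - 38*j - 24) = (j - 3)*(j + 2)*(j^3 - 13*j - 12) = (j - 4)*(j - 3)*(j + 2)*(j^2 + 4*j + 3) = (j - 4)*(j - 3)*(j + 2)*(j + 3)*(j + 1)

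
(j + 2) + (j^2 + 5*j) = j^2 + 6*j + 2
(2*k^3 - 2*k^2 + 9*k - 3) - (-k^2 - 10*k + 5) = 2*k^3 - k^2 + 19*k - 8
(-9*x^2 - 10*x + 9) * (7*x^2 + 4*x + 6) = -63*x^4 - 106*x^3 - 31*x^2 - 24*x + 54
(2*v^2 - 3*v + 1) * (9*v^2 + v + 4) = 18*v^4 - 25*v^3 + 14*v^2 - 11*v + 4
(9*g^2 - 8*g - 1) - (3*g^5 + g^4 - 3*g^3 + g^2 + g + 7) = -3*g^5 - g^4 + 3*g^3 + 8*g^2 - 9*g - 8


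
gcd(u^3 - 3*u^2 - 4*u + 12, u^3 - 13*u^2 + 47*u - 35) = 1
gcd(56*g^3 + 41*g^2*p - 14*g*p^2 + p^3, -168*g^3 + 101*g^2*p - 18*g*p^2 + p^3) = 56*g^2 - 15*g*p + p^2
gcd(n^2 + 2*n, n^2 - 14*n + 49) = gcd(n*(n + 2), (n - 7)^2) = 1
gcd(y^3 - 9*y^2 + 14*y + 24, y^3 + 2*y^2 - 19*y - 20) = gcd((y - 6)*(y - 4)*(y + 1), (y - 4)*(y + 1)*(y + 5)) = y^2 - 3*y - 4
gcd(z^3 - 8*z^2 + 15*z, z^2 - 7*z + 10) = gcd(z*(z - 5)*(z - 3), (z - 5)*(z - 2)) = z - 5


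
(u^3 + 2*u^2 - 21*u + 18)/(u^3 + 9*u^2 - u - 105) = (u^2 + 5*u - 6)/(u^2 + 12*u + 35)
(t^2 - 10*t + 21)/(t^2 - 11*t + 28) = (t - 3)/(t - 4)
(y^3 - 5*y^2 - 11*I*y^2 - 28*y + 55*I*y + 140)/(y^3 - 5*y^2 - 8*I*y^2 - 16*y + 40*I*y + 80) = (y - 7*I)/(y - 4*I)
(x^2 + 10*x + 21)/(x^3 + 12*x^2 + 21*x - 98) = (x + 3)/(x^2 + 5*x - 14)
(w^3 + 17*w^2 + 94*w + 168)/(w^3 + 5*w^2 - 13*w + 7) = (w^2 + 10*w + 24)/(w^2 - 2*w + 1)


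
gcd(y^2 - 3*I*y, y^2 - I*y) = y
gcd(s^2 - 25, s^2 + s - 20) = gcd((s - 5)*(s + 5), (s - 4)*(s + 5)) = s + 5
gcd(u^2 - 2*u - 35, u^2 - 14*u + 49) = u - 7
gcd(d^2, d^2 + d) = d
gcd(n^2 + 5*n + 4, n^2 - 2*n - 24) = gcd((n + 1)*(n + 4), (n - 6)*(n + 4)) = n + 4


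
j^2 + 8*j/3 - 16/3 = (j - 4/3)*(j + 4)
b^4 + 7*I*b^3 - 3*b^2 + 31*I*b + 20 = (b - I)^2*(b + 4*I)*(b + 5*I)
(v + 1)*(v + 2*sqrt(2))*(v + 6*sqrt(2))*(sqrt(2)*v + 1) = sqrt(2)*v^4 + sqrt(2)*v^3 + 17*v^3 + 17*v^2 + 32*sqrt(2)*v^2 + 24*v + 32*sqrt(2)*v + 24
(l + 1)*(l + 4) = l^2 + 5*l + 4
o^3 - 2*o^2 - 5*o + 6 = (o - 3)*(o - 1)*(o + 2)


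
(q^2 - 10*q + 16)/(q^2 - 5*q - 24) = (q - 2)/(q + 3)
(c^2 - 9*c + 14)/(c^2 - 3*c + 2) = (c - 7)/(c - 1)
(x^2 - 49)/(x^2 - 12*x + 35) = (x + 7)/(x - 5)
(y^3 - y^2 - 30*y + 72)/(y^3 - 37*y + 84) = (y + 6)/(y + 7)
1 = 1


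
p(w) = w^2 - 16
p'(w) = 2*w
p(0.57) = -15.68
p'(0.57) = 1.14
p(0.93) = -15.14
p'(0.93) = 1.86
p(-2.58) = -9.34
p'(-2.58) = -5.16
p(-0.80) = -15.36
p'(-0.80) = -1.60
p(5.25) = 11.56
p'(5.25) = 10.50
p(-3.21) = -5.70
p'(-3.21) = -6.42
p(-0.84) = -15.29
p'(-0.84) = -1.68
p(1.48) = -13.81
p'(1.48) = 2.96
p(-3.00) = -7.00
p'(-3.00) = -6.00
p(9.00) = 65.00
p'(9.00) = 18.00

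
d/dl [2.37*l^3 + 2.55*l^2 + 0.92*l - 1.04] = 7.11*l^2 + 5.1*l + 0.92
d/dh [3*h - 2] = 3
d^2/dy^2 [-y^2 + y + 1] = -2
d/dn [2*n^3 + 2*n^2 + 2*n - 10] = 6*n^2 + 4*n + 2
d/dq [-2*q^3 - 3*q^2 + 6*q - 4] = -6*q^2 - 6*q + 6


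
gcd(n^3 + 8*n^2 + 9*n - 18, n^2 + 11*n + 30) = n + 6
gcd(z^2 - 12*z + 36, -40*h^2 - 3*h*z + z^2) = 1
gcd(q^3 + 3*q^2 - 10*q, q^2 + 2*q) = q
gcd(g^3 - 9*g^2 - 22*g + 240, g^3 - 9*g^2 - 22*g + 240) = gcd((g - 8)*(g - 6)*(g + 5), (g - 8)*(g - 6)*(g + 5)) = g^3 - 9*g^2 - 22*g + 240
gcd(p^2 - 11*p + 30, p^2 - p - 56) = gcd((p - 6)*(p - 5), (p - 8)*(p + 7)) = 1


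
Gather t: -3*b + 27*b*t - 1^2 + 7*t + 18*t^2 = -3*b + 18*t^2 + t*(27*b + 7) - 1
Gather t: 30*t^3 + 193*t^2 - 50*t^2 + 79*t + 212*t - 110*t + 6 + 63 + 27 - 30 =30*t^3 + 143*t^2 + 181*t + 66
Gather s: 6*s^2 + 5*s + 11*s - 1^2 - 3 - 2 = 6*s^2 + 16*s - 6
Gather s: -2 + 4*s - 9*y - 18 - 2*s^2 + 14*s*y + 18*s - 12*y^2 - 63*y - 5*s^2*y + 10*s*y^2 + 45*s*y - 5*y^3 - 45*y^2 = s^2*(-5*y - 2) + s*(10*y^2 + 59*y + 22) - 5*y^3 - 57*y^2 - 72*y - 20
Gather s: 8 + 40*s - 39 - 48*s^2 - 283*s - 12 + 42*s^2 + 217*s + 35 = -6*s^2 - 26*s - 8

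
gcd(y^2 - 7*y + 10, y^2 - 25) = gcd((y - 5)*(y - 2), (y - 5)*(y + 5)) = y - 5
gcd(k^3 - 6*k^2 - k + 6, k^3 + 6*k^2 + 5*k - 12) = k - 1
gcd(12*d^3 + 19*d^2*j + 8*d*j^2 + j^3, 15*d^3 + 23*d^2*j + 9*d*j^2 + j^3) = 3*d^2 + 4*d*j + j^2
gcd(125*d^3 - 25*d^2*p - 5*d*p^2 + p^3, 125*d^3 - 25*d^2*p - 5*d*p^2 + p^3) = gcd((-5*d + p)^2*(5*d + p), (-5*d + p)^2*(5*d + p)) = 125*d^3 - 25*d^2*p - 5*d*p^2 + p^3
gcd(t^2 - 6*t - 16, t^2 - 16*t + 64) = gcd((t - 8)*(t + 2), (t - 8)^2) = t - 8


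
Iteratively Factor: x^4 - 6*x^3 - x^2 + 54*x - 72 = (x - 2)*(x^3 - 4*x^2 - 9*x + 36) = (x - 4)*(x - 2)*(x^2 - 9) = (x - 4)*(x - 2)*(x + 3)*(x - 3)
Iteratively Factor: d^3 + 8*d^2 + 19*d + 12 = (d + 3)*(d^2 + 5*d + 4) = (d + 1)*(d + 3)*(d + 4)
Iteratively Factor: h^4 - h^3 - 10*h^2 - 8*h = (h + 1)*(h^3 - 2*h^2 - 8*h) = (h - 4)*(h + 1)*(h^2 + 2*h) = (h - 4)*(h + 1)*(h + 2)*(h)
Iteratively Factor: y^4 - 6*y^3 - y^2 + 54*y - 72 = (y - 3)*(y^3 - 3*y^2 - 10*y + 24) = (y - 3)*(y + 3)*(y^2 - 6*y + 8) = (y - 3)*(y - 2)*(y + 3)*(y - 4)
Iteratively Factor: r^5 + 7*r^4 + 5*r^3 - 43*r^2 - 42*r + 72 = (r + 3)*(r^4 + 4*r^3 - 7*r^2 - 22*r + 24) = (r - 2)*(r + 3)*(r^3 + 6*r^2 + 5*r - 12) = (r - 2)*(r - 1)*(r + 3)*(r^2 + 7*r + 12) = (r - 2)*(r - 1)*(r + 3)^2*(r + 4)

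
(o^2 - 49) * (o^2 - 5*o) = o^4 - 5*o^3 - 49*o^2 + 245*o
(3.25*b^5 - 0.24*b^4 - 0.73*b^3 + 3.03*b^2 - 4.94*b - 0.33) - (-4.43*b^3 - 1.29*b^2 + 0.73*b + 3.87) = 3.25*b^5 - 0.24*b^4 + 3.7*b^3 + 4.32*b^2 - 5.67*b - 4.2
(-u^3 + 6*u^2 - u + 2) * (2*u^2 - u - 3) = -2*u^5 + 13*u^4 - 5*u^3 - 13*u^2 + u - 6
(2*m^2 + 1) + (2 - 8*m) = 2*m^2 - 8*m + 3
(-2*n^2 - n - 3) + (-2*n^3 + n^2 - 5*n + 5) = -2*n^3 - n^2 - 6*n + 2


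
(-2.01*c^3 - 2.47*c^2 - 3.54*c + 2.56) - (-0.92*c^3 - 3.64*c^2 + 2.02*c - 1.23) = -1.09*c^3 + 1.17*c^2 - 5.56*c + 3.79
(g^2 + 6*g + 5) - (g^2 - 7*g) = 13*g + 5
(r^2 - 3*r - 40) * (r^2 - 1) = r^4 - 3*r^3 - 41*r^2 + 3*r + 40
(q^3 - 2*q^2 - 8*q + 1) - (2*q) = q^3 - 2*q^2 - 10*q + 1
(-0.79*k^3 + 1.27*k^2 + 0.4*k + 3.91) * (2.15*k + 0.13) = -1.6985*k^4 + 2.6278*k^3 + 1.0251*k^2 + 8.4585*k + 0.5083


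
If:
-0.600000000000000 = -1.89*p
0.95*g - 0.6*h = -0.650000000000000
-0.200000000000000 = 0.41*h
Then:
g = -0.99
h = -0.49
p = 0.32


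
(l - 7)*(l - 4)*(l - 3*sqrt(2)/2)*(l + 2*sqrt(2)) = l^4 - 11*l^3 + sqrt(2)*l^3/2 - 11*sqrt(2)*l^2/2 + 22*l^2 + 14*sqrt(2)*l + 66*l - 168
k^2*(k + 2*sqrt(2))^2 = k^4 + 4*sqrt(2)*k^3 + 8*k^2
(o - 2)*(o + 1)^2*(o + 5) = o^4 + 5*o^3 - 3*o^2 - 17*o - 10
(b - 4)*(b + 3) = b^2 - b - 12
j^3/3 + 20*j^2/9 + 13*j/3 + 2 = (j/3 + 1)*(j + 2/3)*(j + 3)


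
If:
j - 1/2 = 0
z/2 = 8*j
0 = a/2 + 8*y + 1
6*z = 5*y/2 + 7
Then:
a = -1322/5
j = 1/2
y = 82/5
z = 8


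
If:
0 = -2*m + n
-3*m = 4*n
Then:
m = 0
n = 0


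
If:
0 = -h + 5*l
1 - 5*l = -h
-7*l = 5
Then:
No Solution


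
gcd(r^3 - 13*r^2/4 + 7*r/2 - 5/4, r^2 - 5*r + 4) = r - 1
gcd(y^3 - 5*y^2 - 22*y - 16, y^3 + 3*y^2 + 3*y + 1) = y + 1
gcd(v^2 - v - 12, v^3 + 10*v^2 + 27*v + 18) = v + 3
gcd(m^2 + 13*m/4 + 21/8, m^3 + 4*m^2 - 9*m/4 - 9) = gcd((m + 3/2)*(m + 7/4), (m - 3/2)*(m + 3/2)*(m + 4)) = m + 3/2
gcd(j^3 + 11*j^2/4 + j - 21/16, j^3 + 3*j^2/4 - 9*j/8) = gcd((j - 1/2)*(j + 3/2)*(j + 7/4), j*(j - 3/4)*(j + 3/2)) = j + 3/2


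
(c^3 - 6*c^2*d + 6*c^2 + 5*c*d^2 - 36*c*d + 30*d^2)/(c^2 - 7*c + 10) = (c^3 - 6*c^2*d + 6*c^2 + 5*c*d^2 - 36*c*d + 30*d^2)/(c^2 - 7*c + 10)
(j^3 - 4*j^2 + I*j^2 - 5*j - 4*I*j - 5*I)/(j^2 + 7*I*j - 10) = (j^3 + j^2*(-4 + I) - j*(5 + 4*I) - 5*I)/(j^2 + 7*I*j - 10)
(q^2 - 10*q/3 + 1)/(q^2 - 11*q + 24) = (q - 1/3)/(q - 8)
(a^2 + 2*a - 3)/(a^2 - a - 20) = (-a^2 - 2*a + 3)/(-a^2 + a + 20)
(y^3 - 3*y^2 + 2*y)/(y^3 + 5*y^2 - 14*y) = (y - 1)/(y + 7)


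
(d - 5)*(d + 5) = d^2 - 25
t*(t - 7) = t^2 - 7*t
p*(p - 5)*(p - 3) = p^3 - 8*p^2 + 15*p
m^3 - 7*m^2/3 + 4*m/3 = m*(m - 4/3)*(m - 1)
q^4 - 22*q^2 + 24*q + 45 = (q - 3)^2*(q + 1)*(q + 5)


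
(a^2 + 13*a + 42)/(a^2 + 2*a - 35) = (a + 6)/(a - 5)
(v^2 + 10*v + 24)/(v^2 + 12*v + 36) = (v + 4)/(v + 6)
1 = 1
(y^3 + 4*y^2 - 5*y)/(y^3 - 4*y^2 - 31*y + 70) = y*(y - 1)/(y^2 - 9*y + 14)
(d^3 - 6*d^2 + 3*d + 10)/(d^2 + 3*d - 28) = (d^3 - 6*d^2 + 3*d + 10)/(d^2 + 3*d - 28)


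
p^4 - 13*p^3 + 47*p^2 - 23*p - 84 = (p - 7)*(p - 4)*(p - 3)*(p + 1)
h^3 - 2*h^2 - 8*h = h*(h - 4)*(h + 2)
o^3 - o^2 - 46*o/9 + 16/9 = (o - 8/3)*(o - 1/3)*(o + 2)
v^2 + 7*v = v*(v + 7)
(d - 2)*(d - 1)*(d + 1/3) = d^3 - 8*d^2/3 + d + 2/3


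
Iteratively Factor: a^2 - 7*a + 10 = (a - 5)*(a - 2)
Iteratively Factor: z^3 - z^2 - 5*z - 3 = (z + 1)*(z^2 - 2*z - 3) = (z + 1)^2*(z - 3)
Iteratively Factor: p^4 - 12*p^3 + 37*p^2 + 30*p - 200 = (p - 5)*(p^3 - 7*p^2 + 2*p + 40) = (p - 5)*(p - 4)*(p^2 - 3*p - 10) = (p - 5)*(p - 4)*(p + 2)*(p - 5)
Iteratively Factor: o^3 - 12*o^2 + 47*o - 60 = (o - 3)*(o^2 - 9*o + 20) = (o - 5)*(o - 3)*(o - 4)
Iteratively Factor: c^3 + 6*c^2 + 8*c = (c)*(c^2 + 6*c + 8) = c*(c + 2)*(c + 4)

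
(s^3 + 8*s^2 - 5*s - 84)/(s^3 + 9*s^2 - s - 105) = (s + 4)/(s + 5)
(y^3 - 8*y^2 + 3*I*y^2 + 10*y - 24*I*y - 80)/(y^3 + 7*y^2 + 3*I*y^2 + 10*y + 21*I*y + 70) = (y - 8)/(y + 7)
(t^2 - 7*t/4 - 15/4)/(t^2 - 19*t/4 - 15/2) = (t - 3)/(t - 6)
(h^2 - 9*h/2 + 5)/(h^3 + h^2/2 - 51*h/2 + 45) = (h - 2)/(h^2 + 3*h - 18)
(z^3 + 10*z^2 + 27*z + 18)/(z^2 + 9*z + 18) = z + 1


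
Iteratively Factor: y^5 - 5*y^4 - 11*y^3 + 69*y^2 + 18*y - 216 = (y - 3)*(y^4 - 2*y^3 - 17*y^2 + 18*y + 72) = (y - 3)*(y + 2)*(y^3 - 4*y^2 - 9*y + 36) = (y - 3)*(y + 2)*(y + 3)*(y^2 - 7*y + 12) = (y - 4)*(y - 3)*(y + 2)*(y + 3)*(y - 3)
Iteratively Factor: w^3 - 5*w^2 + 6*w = (w)*(w^2 - 5*w + 6) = w*(w - 3)*(w - 2)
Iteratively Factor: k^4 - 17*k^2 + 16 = (k + 1)*(k^3 - k^2 - 16*k + 16) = (k - 4)*(k + 1)*(k^2 + 3*k - 4) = (k - 4)*(k - 1)*(k + 1)*(k + 4)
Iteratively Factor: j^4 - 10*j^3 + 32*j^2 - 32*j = (j)*(j^3 - 10*j^2 + 32*j - 32) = j*(j - 4)*(j^2 - 6*j + 8) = j*(j - 4)^2*(j - 2)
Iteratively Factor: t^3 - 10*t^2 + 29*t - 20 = (t - 4)*(t^2 - 6*t + 5) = (t - 5)*(t - 4)*(t - 1)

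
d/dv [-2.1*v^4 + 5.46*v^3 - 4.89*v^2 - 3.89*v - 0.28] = -8.4*v^3 + 16.38*v^2 - 9.78*v - 3.89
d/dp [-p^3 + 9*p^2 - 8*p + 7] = -3*p^2 + 18*p - 8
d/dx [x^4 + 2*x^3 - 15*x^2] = 2*x*(2*x^2 + 3*x - 15)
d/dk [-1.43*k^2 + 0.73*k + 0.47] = 0.73 - 2.86*k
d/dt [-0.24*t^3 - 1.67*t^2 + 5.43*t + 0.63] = -0.72*t^2 - 3.34*t + 5.43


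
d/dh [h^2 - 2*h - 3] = 2*h - 2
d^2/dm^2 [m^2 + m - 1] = 2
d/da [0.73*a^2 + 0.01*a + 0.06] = 1.46*a + 0.01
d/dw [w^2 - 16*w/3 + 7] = 2*w - 16/3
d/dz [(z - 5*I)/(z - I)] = 4*I/(z - I)^2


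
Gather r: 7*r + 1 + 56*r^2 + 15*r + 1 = 56*r^2 + 22*r + 2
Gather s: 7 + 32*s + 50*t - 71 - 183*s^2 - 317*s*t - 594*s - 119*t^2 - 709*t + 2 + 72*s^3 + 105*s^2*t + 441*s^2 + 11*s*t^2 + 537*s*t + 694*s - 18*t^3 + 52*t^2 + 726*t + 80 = 72*s^3 + s^2*(105*t + 258) + s*(11*t^2 + 220*t + 132) - 18*t^3 - 67*t^2 + 67*t + 18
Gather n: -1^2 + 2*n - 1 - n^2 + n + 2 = -n^2 + 3*n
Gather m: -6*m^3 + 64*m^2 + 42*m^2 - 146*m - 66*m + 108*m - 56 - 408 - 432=-6*m^3 + 106*m^2 - 104*m - 896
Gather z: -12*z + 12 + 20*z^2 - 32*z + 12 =20*z^2 - 44*z + 24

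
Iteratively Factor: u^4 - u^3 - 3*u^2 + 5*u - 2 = (u + 2)*(u^3 - 3*u^2 + 3*u - 1) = (u - 1)*(u + 2)*(u^2 - 2*u + 1) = (u - 1)^2*(u + 2)*(u - 1)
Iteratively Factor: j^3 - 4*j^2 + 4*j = (j - 2)*(j^2 - 2*j) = j*(j - 2)*(j - 2)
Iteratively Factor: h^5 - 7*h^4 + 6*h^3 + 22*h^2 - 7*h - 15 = (h + 1)*(h^4 - 8*h^3 + 14*h^2 + 8*h - 15) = (h - 5)*(h + 1)*(h^3 - 3*h^2 - h + 3) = (h - 5)*(h - 3)*(h + 1)*(h^2 - 1) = (h - 5)*(h - 3)*(h + 1)^2*(h - 1)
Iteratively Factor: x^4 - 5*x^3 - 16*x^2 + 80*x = (x - 5)*(x^3 - 16*x) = x*(x - 5)*(x^2 - 16) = x*(x - 5)*(x + 4)*(x - 4)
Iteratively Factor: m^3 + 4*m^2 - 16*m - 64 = (m + 4)*(m^2 - 16) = (m + 4)^2*(m - 4)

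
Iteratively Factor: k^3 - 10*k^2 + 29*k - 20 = (k - 1)*(k^2 - 9*k + 20) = (k - 5)*(k - 1)*(k - 4)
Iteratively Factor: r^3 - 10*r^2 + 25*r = (r - 5)*(r^2 - 5*r) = (r - 5)^2*(r)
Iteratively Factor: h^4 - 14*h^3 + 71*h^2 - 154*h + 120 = (h - 2)*(h^3 - 12*h^2 + 47*h - 60) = (h - 3)*(h - 2)*(h^2 - 9*h + 20) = (h - 4)*(h - 3)*(h - 2)*(h - 5)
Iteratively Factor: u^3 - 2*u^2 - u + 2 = (u - 2)*(u^2 - 1) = (u - 2)*(u + 1)*(u - 1)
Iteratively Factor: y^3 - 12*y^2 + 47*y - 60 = (y - 5)*(y^2 - 7*y + 12) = (y - 5)*(y - 4)*(y - 3)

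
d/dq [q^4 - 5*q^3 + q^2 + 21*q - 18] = 4*q^3 - 15*q^2 + 2*q + 21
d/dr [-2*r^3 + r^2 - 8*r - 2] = -6*r^2 + 2*r - 8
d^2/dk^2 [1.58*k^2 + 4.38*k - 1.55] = 3.16000000000000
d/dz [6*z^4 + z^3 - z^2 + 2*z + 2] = 24*z^3 + 3*z^2 - 2*z + 2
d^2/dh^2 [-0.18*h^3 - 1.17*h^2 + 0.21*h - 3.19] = -1.08*h - 2.34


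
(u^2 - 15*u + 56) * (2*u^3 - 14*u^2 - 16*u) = 2*u^5 - 44*u^4 + 306*u^3 - 544*u^2 - 896*u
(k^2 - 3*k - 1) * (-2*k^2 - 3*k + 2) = -2*k^4 + 3*k^3 + 13*k^2 - 3*k - 2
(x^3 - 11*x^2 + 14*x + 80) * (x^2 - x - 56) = x^5 - 12*x^4 - 31*x^3 + 682*x^2 - 864*x - 4480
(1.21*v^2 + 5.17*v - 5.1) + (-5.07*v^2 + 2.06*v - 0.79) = -3.86*v^2 + 7.23*v - 5.89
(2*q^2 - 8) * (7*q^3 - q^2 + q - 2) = 14*q^5 - 2*q^4 - 54*q^3 + 4*q^2 - 8*q + 16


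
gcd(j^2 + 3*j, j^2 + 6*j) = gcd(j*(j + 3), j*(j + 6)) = j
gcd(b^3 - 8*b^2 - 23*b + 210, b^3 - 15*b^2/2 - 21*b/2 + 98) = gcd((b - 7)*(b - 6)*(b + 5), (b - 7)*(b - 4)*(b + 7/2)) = b - 7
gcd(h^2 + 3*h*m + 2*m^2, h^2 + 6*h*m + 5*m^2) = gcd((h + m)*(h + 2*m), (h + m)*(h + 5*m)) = h + m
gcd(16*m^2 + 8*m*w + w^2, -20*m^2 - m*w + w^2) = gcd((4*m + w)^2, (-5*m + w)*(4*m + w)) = 4*m + w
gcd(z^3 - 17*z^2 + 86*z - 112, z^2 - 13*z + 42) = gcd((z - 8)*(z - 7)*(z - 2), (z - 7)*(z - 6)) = z - 7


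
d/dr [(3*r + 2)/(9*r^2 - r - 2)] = (27*r^2 - 3*r - (3*r + 2)*(18*r - 1) - 6)/(-9*r^2 + r + 2)^2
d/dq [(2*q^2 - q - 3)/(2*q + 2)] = 1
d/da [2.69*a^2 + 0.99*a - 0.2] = 5.38*a + 0.99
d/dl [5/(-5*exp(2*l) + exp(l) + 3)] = (50*exp(l) - 5)*exp(l)/(-5*exp(2*l) + exp(l) + 3)^2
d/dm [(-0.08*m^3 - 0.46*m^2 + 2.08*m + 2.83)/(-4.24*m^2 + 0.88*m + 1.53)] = (0.3392*m^4 - 0.1408*m^3 + 8.0472*m^2 + 22.5908*m + 0.692)/(17.9776*m^4 - 7.4624*m^3 - 12.2*m^2 + 2.6928*m + 2.3409)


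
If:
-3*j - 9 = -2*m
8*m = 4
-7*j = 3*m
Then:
No Solution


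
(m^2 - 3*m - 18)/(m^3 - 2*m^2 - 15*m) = (m - 6)/(m*(m - 5))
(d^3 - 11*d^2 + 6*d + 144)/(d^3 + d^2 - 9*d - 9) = (d^2 - 14*d + 48)/(d^2 - 2*d - 3)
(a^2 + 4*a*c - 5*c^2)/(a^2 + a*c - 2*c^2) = (a + 5*c)/(a + 2*c)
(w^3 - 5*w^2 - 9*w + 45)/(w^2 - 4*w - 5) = (w^2 - 9)/(w + 1)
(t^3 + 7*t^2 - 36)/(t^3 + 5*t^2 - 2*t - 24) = (t + 6)/(t + 4)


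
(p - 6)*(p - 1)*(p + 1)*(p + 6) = p^4 - 37*p^2 + 36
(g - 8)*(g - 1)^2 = g^3 - 10*g^2 + 17*g - 8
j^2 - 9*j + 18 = (j - 6)*(j - 3)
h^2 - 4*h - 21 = (h - 7)*(h + 3)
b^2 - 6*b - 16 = (b - 8)*(b + 2)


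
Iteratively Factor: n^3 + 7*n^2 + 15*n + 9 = (n + 1)*(n^2 + 6*n + 9) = (n + 1)*(n + 3)*(n + 3)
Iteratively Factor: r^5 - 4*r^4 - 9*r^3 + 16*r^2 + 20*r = (r - 2)*(r^4 - 2*r^3 - 13*r^2 - 10*r) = (r - 2)*(r + 1)*(r^3 - 3*r^2 - 10*r) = (r - 5)*(r - 2)*(r + 1)*(r^2 + 2*r) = r*(r - 5)*(r - 2)*(r + 1)*(r + 2)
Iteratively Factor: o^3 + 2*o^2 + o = (o + 1)*(o^2 + o) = o*(o + 1)*(o + 1)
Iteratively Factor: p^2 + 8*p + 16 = (p + 4)*(p + 4)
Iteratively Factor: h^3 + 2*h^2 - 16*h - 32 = (h + 2)*(h^2 - 16) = (h - 4)*(h + 2)*(h + 4)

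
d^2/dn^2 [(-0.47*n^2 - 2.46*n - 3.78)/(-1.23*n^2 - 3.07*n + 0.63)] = (-8.88178419700125e-16*n^4 + 3.893934*n^3 + 36.49779*n^2 + 97.079472*n + 86.999346)/(1.860867*n^6 + 13.933809*n^5 + 31.9185*n^4 + 14.660785*n^3 - 16.3485*n^2 + 3.655449*n - 0.250047)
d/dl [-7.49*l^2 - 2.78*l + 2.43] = -14.98*l - 2.78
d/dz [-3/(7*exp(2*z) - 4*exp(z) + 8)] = (42*exp(z) - 12)*exp(z)/(7*exp(2*z) - 4*exp(z) + 8)^2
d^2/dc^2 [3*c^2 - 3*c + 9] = 6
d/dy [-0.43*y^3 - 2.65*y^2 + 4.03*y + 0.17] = -1.29*y^2 - 5.3*y + 4.03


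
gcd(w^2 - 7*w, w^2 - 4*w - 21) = w - 7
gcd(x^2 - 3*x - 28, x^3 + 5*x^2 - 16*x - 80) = x + 4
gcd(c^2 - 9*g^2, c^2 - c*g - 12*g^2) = c + 3*g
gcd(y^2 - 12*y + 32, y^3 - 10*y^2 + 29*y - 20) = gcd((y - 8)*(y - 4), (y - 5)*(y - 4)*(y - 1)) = y - 4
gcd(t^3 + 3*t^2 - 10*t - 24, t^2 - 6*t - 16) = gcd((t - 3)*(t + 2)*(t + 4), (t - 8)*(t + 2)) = t + 2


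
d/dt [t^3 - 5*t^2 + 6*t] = 3*t^2 - 10*t + 6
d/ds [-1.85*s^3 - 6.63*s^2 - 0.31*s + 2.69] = -5.55*s^2 - 13.26*s - 0.31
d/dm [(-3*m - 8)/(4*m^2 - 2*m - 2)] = (6*m^2 + 32*m - 5)/(2*(4*m^4 - 4*m^3 - 3*m^2 + 2*m + 1))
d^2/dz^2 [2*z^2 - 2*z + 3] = 4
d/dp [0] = 0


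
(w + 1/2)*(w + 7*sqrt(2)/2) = w^2 + w/2 + 7*sqrt(2)*w/2 + 7*sqrt(2)/4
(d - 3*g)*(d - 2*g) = d^2 - 5*d*g + 6*g^2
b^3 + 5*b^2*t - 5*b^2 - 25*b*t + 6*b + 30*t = (b - 3)*(b - 2)*(b + 5*t)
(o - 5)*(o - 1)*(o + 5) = o^3 - o^2 - 25*o + 25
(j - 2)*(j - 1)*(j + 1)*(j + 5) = j^4 + 3*j^3 - 11*j^2 - 3*j + 10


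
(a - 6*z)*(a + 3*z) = a^2 - 3*a*z - 18*z^2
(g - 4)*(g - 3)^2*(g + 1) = g^4 - 9*g^3 + 23*g^2 - 3*g - 36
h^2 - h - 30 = (h - 6)*(h + 5)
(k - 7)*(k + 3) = k^2 - 4*k - 21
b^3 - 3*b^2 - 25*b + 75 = (b - 5)*(b - 3)*(b + 5)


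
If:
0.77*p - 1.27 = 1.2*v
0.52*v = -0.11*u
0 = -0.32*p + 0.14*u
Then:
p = 0.94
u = 2.15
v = -0.45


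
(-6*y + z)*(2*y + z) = -12*y^2 - 4*y*z + z^2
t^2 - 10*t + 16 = (t - 8)*(t - 2)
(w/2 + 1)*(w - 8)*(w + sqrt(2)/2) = w^3/2 - 3*w^2 + sqrt(2)*w^2/4 - 8*w - 3*sqrt(2)*w/2 - 4*sqrt(2)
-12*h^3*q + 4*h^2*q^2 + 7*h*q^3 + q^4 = q*(-h + q)*(2*h + q)*(6*h + q)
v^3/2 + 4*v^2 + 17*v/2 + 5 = (v/2 + 1)*(v + 1)*(v + 5)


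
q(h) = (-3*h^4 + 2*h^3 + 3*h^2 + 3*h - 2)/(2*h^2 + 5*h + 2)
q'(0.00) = 4.00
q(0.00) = -1.00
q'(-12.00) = 40.56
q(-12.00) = -283.78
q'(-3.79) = 9.98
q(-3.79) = -59.27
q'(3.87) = -7.38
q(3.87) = -9.79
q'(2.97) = -4.88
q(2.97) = -4.28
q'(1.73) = -1.66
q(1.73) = -0.26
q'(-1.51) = -72.98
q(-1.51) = 22.40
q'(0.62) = 0.82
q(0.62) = 0.18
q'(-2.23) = -366.28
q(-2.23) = -113.27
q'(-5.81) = 20.84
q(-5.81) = -92.16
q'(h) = (-4*h - 5)*(-3*h^4 + 2*h^3 + 3*h^2 + 3*h - 2)/(2*h^2 + 5*h + 2)^2 + (-12*h^3 + 6*h^2 + 6*h + 3)/(2*h^2 + 5*h + 2) = (-12*h^5 - 41*h^4 - 4*h^3 + 21*h^2 + 20*h + 16)/(4*h^4 + 20*h^3 + 33*h^2 + 20*h + 4)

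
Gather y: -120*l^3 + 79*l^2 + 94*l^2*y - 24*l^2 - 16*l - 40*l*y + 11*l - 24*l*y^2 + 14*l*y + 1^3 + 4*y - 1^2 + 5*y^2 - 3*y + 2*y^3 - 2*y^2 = -120*l^3 + 55*l^2 - 5*l + 2*y^3 + y^2*(3 - 24*l) + y*(94*l^2 - 26*l + 1)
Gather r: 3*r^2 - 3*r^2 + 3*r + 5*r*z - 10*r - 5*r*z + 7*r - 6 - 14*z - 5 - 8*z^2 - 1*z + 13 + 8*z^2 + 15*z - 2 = 0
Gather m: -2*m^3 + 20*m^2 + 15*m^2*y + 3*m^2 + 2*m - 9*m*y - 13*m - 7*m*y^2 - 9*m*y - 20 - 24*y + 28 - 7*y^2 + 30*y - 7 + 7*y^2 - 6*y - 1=-2*m^3 + m^2*(15*y + 23) + m*(-7*y^2 - 18*y - 11)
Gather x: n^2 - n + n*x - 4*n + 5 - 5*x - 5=n^2 - 5*n + x*(n - 5)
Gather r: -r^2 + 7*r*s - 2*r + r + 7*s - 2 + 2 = -r^2 + r*(7*s - 1) + 7*s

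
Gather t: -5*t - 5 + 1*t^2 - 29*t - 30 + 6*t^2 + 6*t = 7*t^2 - 28*t - 35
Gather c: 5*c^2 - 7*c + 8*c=5*c^2 + c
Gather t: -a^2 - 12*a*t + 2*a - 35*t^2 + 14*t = -a^2 + 2*a - 35*t^2 + t*(14 - 12*a)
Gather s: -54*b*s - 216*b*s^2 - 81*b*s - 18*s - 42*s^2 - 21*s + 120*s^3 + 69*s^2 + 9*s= 120*s^3 + s^2*(27 - 216*b) + s*(-135*b - 30)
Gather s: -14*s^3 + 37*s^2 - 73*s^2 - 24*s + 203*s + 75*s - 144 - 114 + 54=-14*s^3 - 36*s^2 + 254*s - 204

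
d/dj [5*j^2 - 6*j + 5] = 10*j - 6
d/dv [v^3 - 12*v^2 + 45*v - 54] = 3*v^2 - 24*v + 45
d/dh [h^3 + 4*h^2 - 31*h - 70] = 3*h^2 + 8*h - 31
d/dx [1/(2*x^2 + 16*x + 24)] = (-x - 4)/(x^2 + 8*x + 12)^2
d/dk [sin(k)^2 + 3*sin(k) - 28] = (2*sin(k) + 3)*cos(k)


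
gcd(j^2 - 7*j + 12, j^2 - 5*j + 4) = j - 4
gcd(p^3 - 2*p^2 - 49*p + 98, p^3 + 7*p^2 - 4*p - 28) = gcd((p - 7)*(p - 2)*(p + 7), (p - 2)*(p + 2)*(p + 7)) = p^2 + 5*p - 14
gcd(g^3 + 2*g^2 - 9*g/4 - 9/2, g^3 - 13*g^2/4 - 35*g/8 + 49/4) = g + 2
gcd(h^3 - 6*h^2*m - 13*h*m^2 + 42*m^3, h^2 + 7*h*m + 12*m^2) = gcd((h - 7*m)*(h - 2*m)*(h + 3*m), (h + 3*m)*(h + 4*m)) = h + 3*m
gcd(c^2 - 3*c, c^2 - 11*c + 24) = c - 3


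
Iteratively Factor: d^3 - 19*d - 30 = (d + 2)*(d^2 - 2*d - 15) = (d - 5)*(d + 2)*(d + 3)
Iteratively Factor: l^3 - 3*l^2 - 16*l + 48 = (l + 4)*(l^2 - 7*l + 12) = (l - 3)*(l + 4)*(l - 4)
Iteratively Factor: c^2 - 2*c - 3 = (c + 1)*(c - 3)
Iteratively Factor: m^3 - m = (m + 1)*(m^2 - m) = (m - 1)*(m + 1)*(m)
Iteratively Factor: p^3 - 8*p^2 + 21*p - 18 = (p - 2)*(p^2 - 6*p + 9) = (p - 3)*(p - 2)*(p - 3)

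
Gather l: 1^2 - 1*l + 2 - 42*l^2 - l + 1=-42*l^2 - 2*l + 4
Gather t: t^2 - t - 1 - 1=t^2 - t - 2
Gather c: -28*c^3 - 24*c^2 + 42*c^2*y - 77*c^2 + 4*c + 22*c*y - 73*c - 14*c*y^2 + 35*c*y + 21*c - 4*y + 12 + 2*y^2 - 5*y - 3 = -28*c^3 + c^2*(42*y - 101) + c*(-14*y^2 + 57*y - 48) + 2*y^2 - 9*y + 9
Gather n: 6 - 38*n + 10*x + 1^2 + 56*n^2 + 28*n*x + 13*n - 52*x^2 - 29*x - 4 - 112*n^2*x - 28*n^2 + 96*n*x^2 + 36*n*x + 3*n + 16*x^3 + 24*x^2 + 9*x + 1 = n^2*(28 - 112*x) + n*(96*x^2 + 64*x - 22) + 16*x^3 - 28*x^2 - 10*x + 4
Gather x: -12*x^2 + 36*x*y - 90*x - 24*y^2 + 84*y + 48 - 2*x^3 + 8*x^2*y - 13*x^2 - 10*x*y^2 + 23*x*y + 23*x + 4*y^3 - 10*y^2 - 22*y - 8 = -2*x^3 + x^2*(8*y - 25) + x*(-10*y^2 + 59*y - 67) + 4*y^3 - 34*y^2 + 62*y + 40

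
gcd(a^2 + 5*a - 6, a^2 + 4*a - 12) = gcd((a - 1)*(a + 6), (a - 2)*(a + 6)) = a + 6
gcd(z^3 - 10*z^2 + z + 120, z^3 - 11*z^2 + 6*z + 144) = z^2 - 5*z - 24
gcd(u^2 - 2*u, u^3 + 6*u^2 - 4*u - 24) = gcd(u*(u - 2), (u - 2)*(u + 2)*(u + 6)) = u - 2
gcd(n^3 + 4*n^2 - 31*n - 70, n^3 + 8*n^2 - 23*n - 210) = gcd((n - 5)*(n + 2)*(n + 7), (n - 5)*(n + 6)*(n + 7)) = n^2 + 2*n - 35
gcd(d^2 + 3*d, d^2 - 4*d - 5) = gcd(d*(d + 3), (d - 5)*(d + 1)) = 1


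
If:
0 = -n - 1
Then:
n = -1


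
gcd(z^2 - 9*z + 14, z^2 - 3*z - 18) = 1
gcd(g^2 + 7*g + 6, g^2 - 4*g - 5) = g + 1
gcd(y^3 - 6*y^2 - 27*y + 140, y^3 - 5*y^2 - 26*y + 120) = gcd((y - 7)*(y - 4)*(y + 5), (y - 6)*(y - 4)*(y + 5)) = y^2 + y - 20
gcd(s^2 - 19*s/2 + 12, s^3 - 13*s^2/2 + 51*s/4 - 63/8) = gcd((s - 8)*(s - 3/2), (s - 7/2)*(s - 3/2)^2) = s - 3/2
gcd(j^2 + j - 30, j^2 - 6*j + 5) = j - 5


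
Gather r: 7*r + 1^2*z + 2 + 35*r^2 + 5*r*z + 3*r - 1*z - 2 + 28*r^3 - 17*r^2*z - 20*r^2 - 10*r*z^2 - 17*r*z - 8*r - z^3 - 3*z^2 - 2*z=28*r^3 + r^2*(15 - 17*z) + r*(-10*z^2 - 12*z + 2) - z^3 - 3*z^2 - 2*z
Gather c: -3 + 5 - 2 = 0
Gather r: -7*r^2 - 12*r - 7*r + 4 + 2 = -7*r^2 - 19*r + 6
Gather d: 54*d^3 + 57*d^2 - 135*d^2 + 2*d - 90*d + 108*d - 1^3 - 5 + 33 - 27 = 54*d^3 - 78*d^2 + 20*d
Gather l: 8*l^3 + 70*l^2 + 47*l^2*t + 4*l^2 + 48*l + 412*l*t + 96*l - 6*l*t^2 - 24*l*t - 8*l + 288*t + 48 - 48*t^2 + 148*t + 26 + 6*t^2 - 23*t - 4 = 8*l^3 + l^2*(47*t + 74) + l*(-6*t^2 + 388*t + 136) - 42*t^2 + 413*t + 70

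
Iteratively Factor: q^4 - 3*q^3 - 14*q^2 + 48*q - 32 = (q + 4)*(q^3 - 7*q^2 + 14*q - 8) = (q - 2)*(q + 4)*(q^2 - 5*q + 4) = (q - 2)*(q - 1)*(q + 4)*(q - 4)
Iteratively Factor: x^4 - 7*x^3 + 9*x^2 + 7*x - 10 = (x + 1)*(x^3 - 8*x^2 + 17*x - 10) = (x - 1)*(x + 1)*(x^2 - 7*x + 10) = (x - 5)*(x - 1)*(x + 1)*(x - 2)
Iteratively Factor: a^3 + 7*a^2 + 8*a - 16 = (a + 4)*(a^2 + 3*a - 4) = (a + 4)^2*(a - 1)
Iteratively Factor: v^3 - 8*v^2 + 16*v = (v - 4)*(v^2 - 4*v) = (v - 4)^2*(v)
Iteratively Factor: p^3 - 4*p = (p + 2)*(p^2 - 2*p) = p*(p + 2)*(p - 2)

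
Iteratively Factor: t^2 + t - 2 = (t + 2)*(t - 1)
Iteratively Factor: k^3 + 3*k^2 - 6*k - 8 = (k + 1)*(k^2 + 2*k - 8) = (k + 1)*(k + 4)*(k - 2)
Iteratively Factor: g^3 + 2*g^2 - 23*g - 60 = (g - 5)*(g^2 + 7*g + 12) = (g - 5)*(g + 3)*(g + 4)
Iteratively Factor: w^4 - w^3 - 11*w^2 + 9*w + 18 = (w - 3)*(w^3 + 2*w^2 - 5*w - 6) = (w - 3)*(w + 1)*(w^2 + w - 6) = (w - 3)*(w + 1)*(w + 3)*(w - 2)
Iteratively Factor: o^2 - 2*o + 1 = (o - 1)*(o - 1)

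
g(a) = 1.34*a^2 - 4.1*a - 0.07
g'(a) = 2.68*a - 4.1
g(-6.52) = 83.63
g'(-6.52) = -21.57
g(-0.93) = 4.90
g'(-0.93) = -6.59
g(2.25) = -2.51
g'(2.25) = 1.93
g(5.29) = 15.74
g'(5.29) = 10.08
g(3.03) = -0.19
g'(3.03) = 4.02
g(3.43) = 1.63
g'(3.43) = 5.09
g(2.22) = -2.57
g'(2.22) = 1.85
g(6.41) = 28.71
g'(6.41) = 13.08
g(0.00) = -0.07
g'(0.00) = -4.10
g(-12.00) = 242.09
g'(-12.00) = -36.26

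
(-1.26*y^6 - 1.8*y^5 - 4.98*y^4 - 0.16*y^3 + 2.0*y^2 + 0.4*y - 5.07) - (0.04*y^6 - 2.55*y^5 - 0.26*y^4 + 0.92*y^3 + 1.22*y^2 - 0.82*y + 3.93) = -1.3*y^6 + 0.75*y^5 - 4.72*y^4 - 1.08*y^3 + 0.78*y^2 + 1.22*y - 9.0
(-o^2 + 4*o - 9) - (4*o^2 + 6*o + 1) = -5*o^2 - 2*o - 10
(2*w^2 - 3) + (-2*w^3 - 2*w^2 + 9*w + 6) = -2*w^3 + 9*w + 3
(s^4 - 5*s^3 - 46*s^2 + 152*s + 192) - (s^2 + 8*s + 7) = s^4 - 5*s^3 - 47*s^2 + 144*s + 185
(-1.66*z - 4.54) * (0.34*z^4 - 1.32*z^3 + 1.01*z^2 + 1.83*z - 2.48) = -0.5644*z^5 + 0.6476*z^4 + 4.3162*z^3 - 7.6232*z^2 - 4.1914*z + 11.2592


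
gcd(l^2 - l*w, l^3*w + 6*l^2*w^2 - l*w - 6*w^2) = 1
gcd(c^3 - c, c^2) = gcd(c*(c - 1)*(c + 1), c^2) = c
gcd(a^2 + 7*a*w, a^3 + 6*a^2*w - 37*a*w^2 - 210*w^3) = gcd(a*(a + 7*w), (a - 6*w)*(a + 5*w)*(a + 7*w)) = a + 7*w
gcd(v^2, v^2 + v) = v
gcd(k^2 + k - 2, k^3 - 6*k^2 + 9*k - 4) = k - 1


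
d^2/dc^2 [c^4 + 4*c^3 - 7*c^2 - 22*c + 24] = 12*c^2 + 24*c - 14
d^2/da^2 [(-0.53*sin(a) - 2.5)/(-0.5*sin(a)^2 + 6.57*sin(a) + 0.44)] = (-0.1325*sin(a)^5 - 4.24105*sin(a)^4 + 24.2029*sin(a)^3 - 104.830126*sin(a)^2 - 41.451008*sin(a) + 213.860252)/(0.125*sin(a)^6 - 4.9275*sin(a)^5 + 64.41735*sin(a)^4 - 274.920993*sin(a)^3 - 56.687268*sin(a)^2 - 3.815856*sin(a) - 0.085184)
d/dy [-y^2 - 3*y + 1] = -2*y - 3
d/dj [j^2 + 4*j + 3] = 2*j + 4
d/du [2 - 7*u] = -7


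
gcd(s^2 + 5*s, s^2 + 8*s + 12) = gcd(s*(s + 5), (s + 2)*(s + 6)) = 1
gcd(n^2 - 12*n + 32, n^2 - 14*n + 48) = n - 8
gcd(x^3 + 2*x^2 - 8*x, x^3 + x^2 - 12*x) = x^2 + 4*x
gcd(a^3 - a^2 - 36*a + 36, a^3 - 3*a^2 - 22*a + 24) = a^2 - 7*a + 6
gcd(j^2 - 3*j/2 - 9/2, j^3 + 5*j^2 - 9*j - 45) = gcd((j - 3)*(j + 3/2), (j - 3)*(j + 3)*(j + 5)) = j - 3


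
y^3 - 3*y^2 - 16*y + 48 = (y - 4)*(y - 3)*(y + 4)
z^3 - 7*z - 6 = (z - 3)*(z + 1)*(z + 2)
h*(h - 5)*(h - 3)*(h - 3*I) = h^4 - 8*h^3 - 3*I*h^3 + 15*h^2 + 24*I*h^2 - 45*I*h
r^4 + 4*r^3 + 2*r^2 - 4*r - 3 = (r - 1)*(r + 1)^2*(r + 3)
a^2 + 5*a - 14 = (a - 2)*(a + 7)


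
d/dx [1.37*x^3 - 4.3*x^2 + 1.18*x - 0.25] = 4.11*x^2 - 8.6*x + 1.18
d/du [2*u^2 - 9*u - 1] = 4*u - 9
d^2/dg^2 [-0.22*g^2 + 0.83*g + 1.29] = -0.440000000000000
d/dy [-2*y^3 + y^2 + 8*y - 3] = -6*y^2 + 2*y + 8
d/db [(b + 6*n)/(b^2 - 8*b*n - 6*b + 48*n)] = (b^2 - 8*b*n - 6*b + 48*n + 2*(b + 6*n)*(-b + 4*n + 3))/(b^2 - 8*b*n - 6*b + 48*n)^2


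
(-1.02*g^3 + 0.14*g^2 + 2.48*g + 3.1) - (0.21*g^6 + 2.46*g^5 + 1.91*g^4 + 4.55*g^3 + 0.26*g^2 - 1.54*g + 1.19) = -0.21*g^6 - 2.46*g^5 - 1.91*g^4 - 5.57*g^3 - 0.12*g^2 + 4.02*g + 1.91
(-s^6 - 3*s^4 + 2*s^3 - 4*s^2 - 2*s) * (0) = 0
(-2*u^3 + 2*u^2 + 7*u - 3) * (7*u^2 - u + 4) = -14*u^5 + 16*u^4 + 39*u^3 - 20*u^2 + 31*u - 12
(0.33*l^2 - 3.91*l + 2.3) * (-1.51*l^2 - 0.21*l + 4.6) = -0.4983*l^4 + 5.8348*l^3 - 1.1339*l^2 - 18.469*l + 10.58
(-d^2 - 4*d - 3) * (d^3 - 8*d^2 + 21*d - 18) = -d^5 + 4*d^4 + 8*d^3 - 42*d^2 + 9*d + 54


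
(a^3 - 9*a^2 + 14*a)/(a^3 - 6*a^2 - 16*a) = (-a^2 + 9*a - 14)/(-a^2 + 6*a + 16)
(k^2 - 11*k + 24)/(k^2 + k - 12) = (k - 8)/(k + 4)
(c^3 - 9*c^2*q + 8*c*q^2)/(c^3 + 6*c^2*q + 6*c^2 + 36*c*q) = (c^2 - 9*c*q + 8*q^2)/(c^2 + 6*c*q + 6*c + 36*q)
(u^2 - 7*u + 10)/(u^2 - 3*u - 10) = (u - 2)/(u + 2)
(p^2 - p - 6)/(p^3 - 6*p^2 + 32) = (p - 3)/(p^2 - 8*p + 16)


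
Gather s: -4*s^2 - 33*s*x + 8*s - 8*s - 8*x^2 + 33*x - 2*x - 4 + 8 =-4*s^2 - 33*s*x - 8*x^2 + 31*x + 4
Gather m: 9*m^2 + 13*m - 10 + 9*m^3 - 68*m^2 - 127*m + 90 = 9*m^3 - 59*m^2 - 114*m + 80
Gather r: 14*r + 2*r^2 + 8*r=2*r^2 + 22*r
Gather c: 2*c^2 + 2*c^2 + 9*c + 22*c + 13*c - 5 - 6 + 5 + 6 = 4*c^2 + 44*c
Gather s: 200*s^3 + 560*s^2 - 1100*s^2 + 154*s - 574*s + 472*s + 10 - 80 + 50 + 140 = 200*s^3 - 540*s^2 + 52*s + 120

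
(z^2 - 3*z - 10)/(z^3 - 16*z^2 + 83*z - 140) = (z + 2)/(z^2 - 11*z + 28)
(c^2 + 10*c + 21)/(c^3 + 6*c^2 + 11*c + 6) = (c + 7)/(c^2 + 3*c + 2)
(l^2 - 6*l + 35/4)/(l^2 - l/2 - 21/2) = (l - 5/2)/(l + 3)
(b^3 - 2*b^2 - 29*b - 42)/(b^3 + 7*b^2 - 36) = (b^2 - 5*b - 14)/(b^2 + 4*b - 12)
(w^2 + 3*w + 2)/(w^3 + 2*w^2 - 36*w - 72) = (w + 1)/(w^2 - 36)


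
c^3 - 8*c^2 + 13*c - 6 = (c - 6)*(c - 1)^2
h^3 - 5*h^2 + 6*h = h*(h - 3)*(h - 2)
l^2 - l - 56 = (l - 8)*(l + 7)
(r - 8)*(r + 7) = r^2 - r - 56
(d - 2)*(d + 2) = d^2 - 4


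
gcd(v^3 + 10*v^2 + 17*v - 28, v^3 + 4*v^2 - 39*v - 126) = v + 7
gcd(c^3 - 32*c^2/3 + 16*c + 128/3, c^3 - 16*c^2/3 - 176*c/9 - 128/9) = c^2 - 20*c/3 - 32/3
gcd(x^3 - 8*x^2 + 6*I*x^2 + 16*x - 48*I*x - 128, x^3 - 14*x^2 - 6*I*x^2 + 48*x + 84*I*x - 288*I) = x - 8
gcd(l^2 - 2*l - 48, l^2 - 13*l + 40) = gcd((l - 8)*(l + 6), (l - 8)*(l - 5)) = l - 8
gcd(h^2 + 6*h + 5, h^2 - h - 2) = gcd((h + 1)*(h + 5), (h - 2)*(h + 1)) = h + 1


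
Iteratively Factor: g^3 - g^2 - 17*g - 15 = (g - 5)*(g^2 + 4*g + 3) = (g - 5)*(g + 1)*(g + 3)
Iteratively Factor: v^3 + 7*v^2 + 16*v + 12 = (v + 2)*(v^2 + 5*v + 6) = (v + 2)*(v + 3)*(v + 2)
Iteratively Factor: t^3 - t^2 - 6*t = (t + 2)*(t^2 - 3*t) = t*(t + 2)*(t - 3)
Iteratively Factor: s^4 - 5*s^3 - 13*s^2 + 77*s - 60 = (s + 4)*(s^3 - 9*s^2 + 23*s - 15) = (s - 5)*(s + 4)*(s^2 - 4*s + 3) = (s - 5)*(s - 3)*(s + 4)*(s - 1)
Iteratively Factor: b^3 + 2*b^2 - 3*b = (b)*(b^2 + 2*b - 3) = b*(b - 1)*(b + 3)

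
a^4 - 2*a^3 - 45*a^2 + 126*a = a*(a - 6)*(a - 3)*(a + 7)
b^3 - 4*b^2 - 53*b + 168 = (b - 8)*(b - 3)*(b + 7)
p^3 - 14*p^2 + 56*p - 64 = (p - 8)*(p - 4)*(p - 2)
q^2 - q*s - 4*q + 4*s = (q - 4)*(q - s)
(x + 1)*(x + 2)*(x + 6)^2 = x^4 + 15*x^3 + 74*x^2 + 132*x + 72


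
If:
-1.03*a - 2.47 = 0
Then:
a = -2.40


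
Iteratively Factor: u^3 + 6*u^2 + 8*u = (u + 2)*(u^2 + 4*u) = u*(u + 2)*(u + 4)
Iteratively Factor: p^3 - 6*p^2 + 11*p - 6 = (p - 3)*(p^2 - 3*p + 2) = (p - 3)*(p - 2)*(p - 1)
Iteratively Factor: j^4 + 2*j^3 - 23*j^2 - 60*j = (j + 3)*(j^3 - j^2 - 20*j) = (j - 5)*(j + 3)*(j^2 + 4*j) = (j - 5)*(j + 3)*(j + 4)*(j)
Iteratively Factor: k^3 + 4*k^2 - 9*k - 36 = (k + 4)*(k^2 - 9) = (k - 3)*(k + 4)*(k + 3)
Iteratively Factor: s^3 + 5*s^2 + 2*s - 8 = (s - 1)*(s^2 + 6*s + 8) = (s - 1)*(s + 2)*(s + 4)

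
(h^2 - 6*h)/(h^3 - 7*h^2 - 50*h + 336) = h/(h^2 - h - 56)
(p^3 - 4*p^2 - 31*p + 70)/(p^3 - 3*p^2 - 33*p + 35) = (p - 2)/(p - 1)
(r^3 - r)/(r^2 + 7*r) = (r^2 - 1)/(r + 7)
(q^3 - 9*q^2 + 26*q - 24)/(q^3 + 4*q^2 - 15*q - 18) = (q^2 - 6*q + 8)/(q^2 + 7*q + 6)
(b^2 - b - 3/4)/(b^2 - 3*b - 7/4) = (2*b - 3)/(2*b - 7)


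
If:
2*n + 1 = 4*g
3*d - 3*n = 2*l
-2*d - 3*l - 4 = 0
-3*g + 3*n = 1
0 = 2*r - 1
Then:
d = 5/26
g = 5/6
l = -19/13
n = 7/6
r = 1/2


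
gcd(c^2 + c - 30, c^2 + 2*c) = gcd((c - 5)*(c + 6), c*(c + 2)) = 1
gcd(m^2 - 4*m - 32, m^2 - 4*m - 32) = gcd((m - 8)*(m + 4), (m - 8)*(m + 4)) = m^2 - 4*m - 32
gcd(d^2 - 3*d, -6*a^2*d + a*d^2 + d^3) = d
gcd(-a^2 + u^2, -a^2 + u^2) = -a^2 + u^2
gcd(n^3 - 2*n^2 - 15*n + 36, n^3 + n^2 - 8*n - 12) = n - 3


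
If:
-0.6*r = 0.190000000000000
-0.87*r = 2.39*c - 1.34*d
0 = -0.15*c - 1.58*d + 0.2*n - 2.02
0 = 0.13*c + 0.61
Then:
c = -4.69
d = -8.57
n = -61.16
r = -0.32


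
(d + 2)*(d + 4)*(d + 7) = d^3 + 13*d^2 + 50*d + 56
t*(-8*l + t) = -8*l*t + t^2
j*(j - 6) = j^2 - 6*j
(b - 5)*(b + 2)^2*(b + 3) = b^4 + 2*b^3 - 19*b^2 - 68*b - 60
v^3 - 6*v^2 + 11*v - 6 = (v - 3)*(v - 2)*(v - 1)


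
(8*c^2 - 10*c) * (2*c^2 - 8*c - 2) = 16*c^4 - 84*c^3 + 64*c^2 + 20*c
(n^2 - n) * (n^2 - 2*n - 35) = n^4 - 3*n^3 - 33*n^2 + 35*n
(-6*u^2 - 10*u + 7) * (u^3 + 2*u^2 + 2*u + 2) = -6*u^5 - 22*u^4 - 25*u^3 - 18*u^2 - 6*u + 14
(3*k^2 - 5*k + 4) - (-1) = 3*k^2 - 5*k + 5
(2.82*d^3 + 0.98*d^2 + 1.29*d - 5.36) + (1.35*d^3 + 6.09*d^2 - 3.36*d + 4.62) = 4.17*d^3 + 7.07*d^2 - 2.07*d - 0.74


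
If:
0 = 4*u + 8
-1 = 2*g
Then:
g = -1/2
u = -2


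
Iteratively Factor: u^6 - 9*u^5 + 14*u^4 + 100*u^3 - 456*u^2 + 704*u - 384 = (u - 2)*(u^5 - 7*u^4 + 100*u^2 - 256*u + 192) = (u - 2)*(u + 4)*(u^4 - 11*u^3 + 44*u^2 - 76*u + 48) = (u - 2)^2*(u + 4)*(u^3 - 9*u^2 + 26*u - 24) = (u - 4)*(u - 2)^2*(u + 4)*(u^2 - 5*u + 6) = (u - 4)*(u - 2)^3*(u + 4)*(u - 3)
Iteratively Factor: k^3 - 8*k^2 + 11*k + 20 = (k - 4)*(k^2 - 4*k - 5) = (k - 5)*(k - 4)*(k + 1)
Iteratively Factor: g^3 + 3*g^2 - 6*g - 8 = (g + 1)*(g^2 + 2*g - 8) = (g - 2)*(g + 1)*(g + 4)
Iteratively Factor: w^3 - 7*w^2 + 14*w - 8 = (w - 4)*(w^2 - 3*w + 2) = (w - 4)*(w - 1)*(w - 2)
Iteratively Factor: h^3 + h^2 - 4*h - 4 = (h + 2)*(h^2 - h - 2) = (h + 1)*(h + 2)*(h - 2)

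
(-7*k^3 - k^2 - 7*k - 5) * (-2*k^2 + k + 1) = 14*k^5 - 5*k^4 + 6*k^3 + 2*k^2 - 12*k - 5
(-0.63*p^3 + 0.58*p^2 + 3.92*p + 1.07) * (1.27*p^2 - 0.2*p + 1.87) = -0.8001*p^5 + 0.8626*p^4 + 3.6843*p^3 + 1.6595*p^2 + 7.1164*p + 2.0009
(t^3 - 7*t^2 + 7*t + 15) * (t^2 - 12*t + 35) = t^5 - 19*t^4 + 126*t^3 - 314*t^2 + 65*t + 525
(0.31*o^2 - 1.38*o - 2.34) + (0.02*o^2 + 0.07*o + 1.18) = 0.33*o^2 - 1.31*o - 1.16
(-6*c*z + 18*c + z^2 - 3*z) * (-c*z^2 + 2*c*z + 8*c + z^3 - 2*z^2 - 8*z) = 6*c^2*z^3 - 30*c^2*z^2 - 12*c^2*z + 144*c^2 - 7*c*z^4 + 35*c*z^3 + 14*c*z^2 - 168*c*z + z^5 - 5*z^4 - 2*z^3 + 24*z^2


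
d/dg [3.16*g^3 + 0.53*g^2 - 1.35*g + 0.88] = 9.48*g^2 + 1.06*g - 1.35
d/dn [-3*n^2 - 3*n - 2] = -6*n - 3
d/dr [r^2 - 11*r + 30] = 2*r - 11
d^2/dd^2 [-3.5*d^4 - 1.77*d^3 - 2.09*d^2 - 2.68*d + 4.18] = -42.0*d^2 - 10.62*d - 4.18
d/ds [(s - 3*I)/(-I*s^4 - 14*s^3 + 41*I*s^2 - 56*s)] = (-3*I*s^4 - 40*s^3 + 167*I*s^2 + 246*s + 168*I)/(s^2*(s^6 - 28*I*s^5 - 278*s^4 + 1036*I*s^3 + 113*s^2 + 4592*I*s - 3136))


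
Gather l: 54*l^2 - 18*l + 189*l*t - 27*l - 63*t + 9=54*l^2 + l*(189*t - 45) - 63*t + 9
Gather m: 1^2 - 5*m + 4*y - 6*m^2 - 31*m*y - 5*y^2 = -6*m^2 + m*(-31*y - 5) - 5*y^2 + 4*y + 1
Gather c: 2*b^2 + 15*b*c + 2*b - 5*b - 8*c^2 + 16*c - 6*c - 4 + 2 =2*b^2 - 3*b - 8*c^2 + c*(15*b + 10) - 2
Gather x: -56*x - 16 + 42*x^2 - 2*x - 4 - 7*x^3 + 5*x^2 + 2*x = -7*x^3 + 47*x^2 - 56*x - 20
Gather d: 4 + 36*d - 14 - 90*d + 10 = -54*d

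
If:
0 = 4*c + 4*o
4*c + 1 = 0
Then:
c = -1/4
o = 1/4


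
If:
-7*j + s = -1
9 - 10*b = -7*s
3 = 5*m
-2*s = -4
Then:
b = 23/10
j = 3/7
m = 3/5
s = 2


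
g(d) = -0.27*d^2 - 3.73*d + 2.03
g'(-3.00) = -2.11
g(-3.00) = 10.79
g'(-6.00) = -0.49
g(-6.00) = 14.69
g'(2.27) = -4.96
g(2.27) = -7.83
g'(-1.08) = -3.15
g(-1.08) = 5.74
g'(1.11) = -4.33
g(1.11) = -2.44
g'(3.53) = -5.64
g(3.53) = -14.50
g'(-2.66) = -2.29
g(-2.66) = 10.04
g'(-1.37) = -2.99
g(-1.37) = 6.63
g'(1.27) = -4.42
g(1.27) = -3.14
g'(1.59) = -4.59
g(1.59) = -4.58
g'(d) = -0.54*d - 3.73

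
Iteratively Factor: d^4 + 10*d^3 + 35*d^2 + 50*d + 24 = (d + 3)*(d^3 + 7*d^2 + 14*d + 8) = (d + 1)*(d + 3)*(d^2 + 6*d + 8) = (d + 1)*(d + 3)*(d + 4)*(d + 2)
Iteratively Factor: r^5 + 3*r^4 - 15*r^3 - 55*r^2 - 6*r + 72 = (r + 2)*(r^4 + r^3 - 17*r^2 - 21*r + 36) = (r - 1)*(r + 2)*(r^3 + 2*r^2 - 15*r - 36) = (r - 1)*(r + 2)*(r + 3)*(r^2 - r - 12) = (r - 4)*(r - 1)*(r + 2)*(r + 3)*(r + 3)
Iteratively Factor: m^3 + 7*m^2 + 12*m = (m + 3)*(m^2 + 4*m) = (m + 3)*(m + 4)*(m)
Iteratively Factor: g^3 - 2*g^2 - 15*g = (g)*(g^2 - 2*g - 15) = g*(g - 5)*(g + 3)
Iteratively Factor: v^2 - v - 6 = (v + 2)*(v - 3)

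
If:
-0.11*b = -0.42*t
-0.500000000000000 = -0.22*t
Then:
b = 8.68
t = 2.27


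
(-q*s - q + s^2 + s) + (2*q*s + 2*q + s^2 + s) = q*s + q + 2*s^2 + 2*s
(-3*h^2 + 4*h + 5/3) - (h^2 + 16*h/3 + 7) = -4*h^2 - 4*h/3 - 16/3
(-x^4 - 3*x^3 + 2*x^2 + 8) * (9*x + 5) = -9*x^5 - 32*x^4 + 3*x^3 + 10*x^2 + 72*x + 40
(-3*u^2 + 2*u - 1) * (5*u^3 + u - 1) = -15*u^5 + 10*u^4 - 8*u^3 + 5*u^2 - 3*u + 1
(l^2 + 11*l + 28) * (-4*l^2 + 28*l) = -4*l^4 - 16*l^3 + 196*l^2 + 784*l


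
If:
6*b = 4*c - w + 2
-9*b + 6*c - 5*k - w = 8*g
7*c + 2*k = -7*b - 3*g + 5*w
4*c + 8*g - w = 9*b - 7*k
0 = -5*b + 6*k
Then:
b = 564/151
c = 1524/151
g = -162/151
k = 470/151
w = 3014/151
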